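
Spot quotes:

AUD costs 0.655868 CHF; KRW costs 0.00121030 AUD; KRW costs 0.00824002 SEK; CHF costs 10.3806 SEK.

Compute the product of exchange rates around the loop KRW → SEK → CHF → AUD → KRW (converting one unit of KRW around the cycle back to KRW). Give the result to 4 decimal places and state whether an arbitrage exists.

Around KRW → SEK → CHF → AUD → KRW: 1 × 0.00824002 ÷ 10.3806 ÷ 0.655868 ÷ 0.00121030 = 0.999992
Product ≈ 1 (deviation 0.001%, within rounding noise).

1.0000 (no arbitrage)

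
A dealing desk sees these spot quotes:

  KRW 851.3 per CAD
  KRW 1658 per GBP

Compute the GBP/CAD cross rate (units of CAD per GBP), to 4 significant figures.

GBP/CAD = 1.948

1 GBP × 1658 = 1658 KRW
1658 KRW ÷ 851.3 = 1.94761 CAD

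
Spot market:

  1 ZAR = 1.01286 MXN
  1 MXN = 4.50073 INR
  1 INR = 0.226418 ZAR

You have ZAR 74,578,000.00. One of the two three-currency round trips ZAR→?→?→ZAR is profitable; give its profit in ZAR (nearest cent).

Profitable loop is ZAR → MXN → INR → ZAR:
ZAR 74,578,000.00 × 1.01286 = MXN 75,537,073.08
MXN 75,537,073.08 × 4.50073 = INR 339,971,970.92
INR 339,971,970.92 × 0.226418 = ZAR 76,975,773.71
Profit = ZAR 76,975,773.71 − ZAR 74,578,000.00

Profit: ZAR 2,397,773.71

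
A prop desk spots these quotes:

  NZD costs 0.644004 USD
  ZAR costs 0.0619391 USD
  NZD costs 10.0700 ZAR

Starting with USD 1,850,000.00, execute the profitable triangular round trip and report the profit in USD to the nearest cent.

Profitable loop is USD → ZAR → NZD → USD:
USD 1,850,000.00 ÷ 0.0619391 = ZAR 29,868,047.81
ZAR 29,868,047.81 ÷ 10.0700 = NZD 2,966,042.48
NZD 2,966,042.48 × 0.644004 = USD 1,910,143.22
Profit = USD 1,910,143.22 − USD 1,850,000.00

Profit: USD 60,143.22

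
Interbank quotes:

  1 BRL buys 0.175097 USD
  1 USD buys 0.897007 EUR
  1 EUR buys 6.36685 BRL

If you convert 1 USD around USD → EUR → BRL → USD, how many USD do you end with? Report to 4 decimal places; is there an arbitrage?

1.0000 (no arbitrage)

Around USD → EUR → BRL → USD: 1 × 0.897007 × 6.36685 × 0.175097 = 0.999998
Product ≈ 1 (deviation 0.000%, within rounding noise).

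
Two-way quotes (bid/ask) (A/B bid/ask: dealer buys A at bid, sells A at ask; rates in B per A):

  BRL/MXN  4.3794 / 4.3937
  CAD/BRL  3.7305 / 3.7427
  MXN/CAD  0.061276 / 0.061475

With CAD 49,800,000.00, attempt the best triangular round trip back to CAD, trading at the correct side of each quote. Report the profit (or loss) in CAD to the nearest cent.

Net profit: CAD 54,160.63

Best loop CAD → BRL → MXN → CAD:
CAD 49,800,000.00 × 3.7305 (sell CAD at bid) = BRL 185,778,900.00
BRL 185,778,900.00 × 4.3794 (sell BRL at bid) = MXN 813,600,114.66
MXN 813,600,114.66 × 0.061276 (sell MXN at bid) = CAD 49,854,160.63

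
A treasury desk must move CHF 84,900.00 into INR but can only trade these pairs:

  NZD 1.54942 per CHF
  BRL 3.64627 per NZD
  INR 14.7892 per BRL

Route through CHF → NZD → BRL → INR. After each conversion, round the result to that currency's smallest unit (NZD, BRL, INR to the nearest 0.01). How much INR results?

CHF 84,900.00 × 1.54942 = NZD 131,545.76
NZD 131,545.76 × 3.64627 = BRL 479,651.36
BRL 479,651.36 × 14.7892 = INR 7,093,659.89

INR 7,093,659.89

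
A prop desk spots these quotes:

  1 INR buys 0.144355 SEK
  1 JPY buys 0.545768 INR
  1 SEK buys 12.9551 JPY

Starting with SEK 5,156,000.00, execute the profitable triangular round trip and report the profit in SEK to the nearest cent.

Profit: SEK 106,517.80

Profitable loop is SEK → JPY → INR → SEK:
SEK 5,156,000.00 × 12.9551 = JPY 66,796,496
JPY 66,796,496 × 0.545768 = INR 36,455,389.81
INR 36,455,389.81 × 0.144355 = SEK 5,262,517.80
Profit = SEK 5,262,517.80 − SEK 5,156,000.00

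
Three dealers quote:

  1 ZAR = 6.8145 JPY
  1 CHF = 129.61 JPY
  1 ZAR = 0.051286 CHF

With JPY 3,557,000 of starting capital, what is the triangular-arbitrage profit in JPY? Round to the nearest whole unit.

Profitable loop is JPY → CHF → ZAR → JPY:
JPY 3,557,000 ÷ 129.61 = CHF 27,443.87
CHF 27,443.87 ÷ 0.051286 = ZAR 535,114.26
ZAR 535,114.26 × 6.8145 = JPY 3,646,536
Profit = JPY 3,646,536 − JPY 3,557,000

Profit: JPY 89,536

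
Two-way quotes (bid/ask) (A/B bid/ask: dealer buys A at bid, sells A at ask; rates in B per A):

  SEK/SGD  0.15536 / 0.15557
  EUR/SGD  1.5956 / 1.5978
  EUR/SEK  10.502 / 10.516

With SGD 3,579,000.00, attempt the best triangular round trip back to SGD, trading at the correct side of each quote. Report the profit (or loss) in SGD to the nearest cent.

Net profit: SGD 75,689.69

Best loop SGD → EUR → SEK → SGD:
SGD 3,579,000.00 ÷ 1.5978 (buy EUR at ask) = EUR 2,239,954.94
EUR 2,239,954.94 × 10.502 (sell EUR at bid) = SEK 23,524,006.76
SEK 23,524,006.76 × 0.15536 (sell SEK at bid) = SGD 3,654,689.69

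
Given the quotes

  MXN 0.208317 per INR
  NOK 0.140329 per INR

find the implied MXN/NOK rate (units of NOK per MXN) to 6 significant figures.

MXN/NOK = 0.673632

1 MXN ÷ 0.208317 = 4.80038 INR
4.80038 INR × 0.140329 = 0.673632 NOK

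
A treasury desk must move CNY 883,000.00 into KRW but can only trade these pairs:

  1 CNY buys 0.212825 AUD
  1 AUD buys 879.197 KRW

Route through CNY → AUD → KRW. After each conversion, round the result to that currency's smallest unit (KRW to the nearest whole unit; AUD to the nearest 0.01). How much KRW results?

CNY 883,000.00 × 0.212825 = AUD 187,924.47
AUD 187,924.47 × 879.197 = KRW 165,222,630

KRW 165,222,630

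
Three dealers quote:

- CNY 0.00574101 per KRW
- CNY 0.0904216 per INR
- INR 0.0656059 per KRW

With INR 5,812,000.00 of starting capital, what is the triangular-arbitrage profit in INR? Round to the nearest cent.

Profitable loop is INR → CNY → KRW → INR:
INR 5,812,000.00 × 0.0904216 = CNY 525,530.34
CNY 525,530.34 ÷ 0.00574101 = KRW 91,539,701
KRW 91,539,701 × 0.0656059 = INR 6,005,544.47
Profit = INR 6,005,544.47 − INR 5,812,000.00

Profit: INR 193,544.47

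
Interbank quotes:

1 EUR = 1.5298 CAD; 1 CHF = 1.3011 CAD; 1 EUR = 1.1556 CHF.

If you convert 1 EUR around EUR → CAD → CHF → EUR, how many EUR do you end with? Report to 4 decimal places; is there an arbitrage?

Around EUR → CAD → CHF → EUR: 1 × 1.5298 ÷ 1.3011 ÷ 1.1556 = 1.017458
Product > 1; profitable direction is EUR → CAD → CHF → EUR.

1.0175 (arbitrage exists)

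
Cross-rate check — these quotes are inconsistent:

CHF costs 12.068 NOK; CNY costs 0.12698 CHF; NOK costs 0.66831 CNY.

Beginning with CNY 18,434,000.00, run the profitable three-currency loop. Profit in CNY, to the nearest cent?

Profit: CNY 444,529.68

Profitable loop is CNY → CHF → NOK → CNY:
CNY 18,434,000.00 × 0.12698 = CHF 2,340,749.32
CHF 2,340,749.32 × 12.068 = NOK 28,248,162.79
NOK 28,248,162.79 × 0.66831 = CNY 18,878,529.68
Profit = CNY 18,878,529.68 − CNY 18,434,000.00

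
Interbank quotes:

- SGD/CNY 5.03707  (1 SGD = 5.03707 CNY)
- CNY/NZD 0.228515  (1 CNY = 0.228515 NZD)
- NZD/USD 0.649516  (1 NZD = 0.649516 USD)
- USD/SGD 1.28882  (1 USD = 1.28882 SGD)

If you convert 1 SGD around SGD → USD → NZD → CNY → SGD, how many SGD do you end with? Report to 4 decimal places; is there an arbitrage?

Around SGD → USD → NZD → CNY → SGD: 1 ÷ 1.28882 ÷ 0.649516 ÷ 0.228515 ÷ 5.03707 = 1.037828
Product > 1; profitable direction is SGD → USD → NZD → CNY → SGD.

1.0378 (arbitrage exists)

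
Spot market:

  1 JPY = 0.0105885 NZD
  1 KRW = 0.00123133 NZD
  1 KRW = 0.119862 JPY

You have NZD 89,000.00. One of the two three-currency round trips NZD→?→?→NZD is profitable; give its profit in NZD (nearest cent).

Profitable loop is NZD → KRW → JPY → NZD:
NZD 89,000.00 ÷ 0.00123133 = KRW 72,279,568
KRW 72,279,568 × 0.119862 = JPY 8,663,574
JPY 8,663,574 × 0.0105885 = NZD 91,734.25
Profit = NZD 91,734.25 − NZD 89,000.00

Profit: NZD 2,734.25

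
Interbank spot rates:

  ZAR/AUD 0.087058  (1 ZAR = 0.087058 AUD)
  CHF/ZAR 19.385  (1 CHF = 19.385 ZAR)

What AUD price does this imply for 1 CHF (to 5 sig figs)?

1 CHF × 19.385 = 19.385 ZAR
19.385 ZAR × 0.087058 = 1.68762 AUD

CHF/AUD = 1.6876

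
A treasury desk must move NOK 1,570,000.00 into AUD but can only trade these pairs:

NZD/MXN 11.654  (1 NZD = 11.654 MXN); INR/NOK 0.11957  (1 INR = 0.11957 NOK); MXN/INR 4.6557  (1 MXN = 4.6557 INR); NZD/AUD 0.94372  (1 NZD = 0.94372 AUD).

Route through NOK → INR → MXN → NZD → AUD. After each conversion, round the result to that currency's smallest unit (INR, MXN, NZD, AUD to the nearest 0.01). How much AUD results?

AUD 228,381.33

NOK 1,570,000.00 ÷ 0.11957 = INR 13,130,383.88
INR 13,130,383.88 ÷ 4.6557 = MXN 2,820,281.35
MXN 2,820,281.35 ÷ 11.654 = NZD 242,001.15
NZD 242,001.15 × 0.94372 = AUD 228,381.33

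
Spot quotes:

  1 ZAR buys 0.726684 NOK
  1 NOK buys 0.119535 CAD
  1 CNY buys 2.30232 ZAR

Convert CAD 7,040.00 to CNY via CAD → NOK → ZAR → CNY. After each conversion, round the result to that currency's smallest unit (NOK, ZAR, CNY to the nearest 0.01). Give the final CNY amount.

CAD 7,040.00 ÷ 0.119535 = NOK 58,894.88
NOK 58,894.88 ÷ 0.726684 = ZAR 81,046.07
ZAR 81,046.07 ÷ 2.30232 = CNY 35,201.91

CNY 35,201.91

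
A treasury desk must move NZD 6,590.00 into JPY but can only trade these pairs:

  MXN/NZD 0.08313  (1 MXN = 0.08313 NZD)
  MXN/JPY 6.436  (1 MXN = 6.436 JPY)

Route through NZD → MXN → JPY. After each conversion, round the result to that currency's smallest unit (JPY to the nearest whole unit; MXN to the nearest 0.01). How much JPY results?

NZD 6,590.00 ÷ 0.08313 = MXN 79,273.43
MXN 79,273.43 × 6.436 = JPY 510,204

JPY 510,204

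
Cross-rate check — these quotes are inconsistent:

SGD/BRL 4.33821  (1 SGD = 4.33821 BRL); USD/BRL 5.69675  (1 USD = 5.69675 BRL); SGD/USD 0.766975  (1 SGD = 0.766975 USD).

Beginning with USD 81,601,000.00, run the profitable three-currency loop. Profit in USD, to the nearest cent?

Profit: USD 584,136.15

Profitable loop is USD → BRL → SGD → USD:
USD 81,601,000.00 × 5.69675 = BRL 464,860,496.75
BRL 464,860,496.75 ÷ 4.33821 = SGD 107,154,908.76
SGD 107,154,908.76 × 0.766975 = USD 82,185,136.15
Profit = USD 82,185,136.15 − USD 81,601,000.00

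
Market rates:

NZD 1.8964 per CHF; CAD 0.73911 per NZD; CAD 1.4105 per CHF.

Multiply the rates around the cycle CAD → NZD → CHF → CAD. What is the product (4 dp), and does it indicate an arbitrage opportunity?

1.0063 (arbitrage exists)

Around CAD → NZD → CHF → CAD: 1 ÷ 0.73911 ÷ 1.8964 × 1.4105 = 1.006315
Product > 1; profitable direction is CAD → NZD → CHF → CAD.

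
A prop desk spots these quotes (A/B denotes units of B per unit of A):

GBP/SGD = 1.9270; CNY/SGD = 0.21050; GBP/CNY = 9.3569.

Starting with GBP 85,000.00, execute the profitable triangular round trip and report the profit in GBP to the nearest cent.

Profitable loop is GBP → CNY → SGD → GBP:
GBP 85,000.00 × 9.3569 = CNY 795,336.50
CNY 795,336.50 × 0.21050 = SGD 167,418.33
SGD 167,418.33 ÷ 1.9270 = GBP 86,880.30
Profit = GBP 86,880.30 − GBP 85,000.00

Profit: GBP 1,880.30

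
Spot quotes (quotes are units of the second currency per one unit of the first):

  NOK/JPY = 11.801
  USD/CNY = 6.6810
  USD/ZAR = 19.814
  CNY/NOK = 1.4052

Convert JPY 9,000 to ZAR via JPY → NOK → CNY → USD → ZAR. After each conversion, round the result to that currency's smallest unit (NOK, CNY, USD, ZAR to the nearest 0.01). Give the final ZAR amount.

ZAR 1,609.49

JPY 9,000 ÷ 11.801 = NOK 762.65
NOK 762.65 ÷ 1.4052 = CNY 542.73
CNY 542.73 ÷ 6.6810 = USD 81.23
USD 81.23 × 19.814 = ZAR 1,609.49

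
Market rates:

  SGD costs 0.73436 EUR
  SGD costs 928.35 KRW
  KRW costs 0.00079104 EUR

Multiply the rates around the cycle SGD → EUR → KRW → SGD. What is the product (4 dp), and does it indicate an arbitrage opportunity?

Around SGD → EUR → KRW → SGD: 1 × 0.73436 ÷ 0.00079104 ÷ 928.35 = 0.999997
Product ≈ 1 (deviation 0.000%, within rounding noise).

1.0000 (no arbitrage)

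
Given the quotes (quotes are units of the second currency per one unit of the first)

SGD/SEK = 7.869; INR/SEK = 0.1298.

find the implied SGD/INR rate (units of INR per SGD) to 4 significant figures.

1 SGD × 7.869 = 7.869 SEK
7.869 SEK ÷ 0.1298 = 60.624 INR

SGD/INR = 60.62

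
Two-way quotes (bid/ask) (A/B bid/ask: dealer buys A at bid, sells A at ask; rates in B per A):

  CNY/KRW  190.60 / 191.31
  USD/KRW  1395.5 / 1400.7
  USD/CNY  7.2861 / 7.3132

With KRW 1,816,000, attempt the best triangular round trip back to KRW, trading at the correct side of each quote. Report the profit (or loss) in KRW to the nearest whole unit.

Best loop KRW → CNY → USD → KRW:
KRW 1,816,000 ÷ 191.31 (buy CNY at ask) = CNY 9,492.45
CNY 9,492.45 ÷ 7.3132 (buy USD at ask) = USD 1,297.99
USD 1,297.99 × 1395.5 (sell USD at bid) = KRW 1,811,342

Net result: KRW -4,658 (no profitable arbitrage after spreads)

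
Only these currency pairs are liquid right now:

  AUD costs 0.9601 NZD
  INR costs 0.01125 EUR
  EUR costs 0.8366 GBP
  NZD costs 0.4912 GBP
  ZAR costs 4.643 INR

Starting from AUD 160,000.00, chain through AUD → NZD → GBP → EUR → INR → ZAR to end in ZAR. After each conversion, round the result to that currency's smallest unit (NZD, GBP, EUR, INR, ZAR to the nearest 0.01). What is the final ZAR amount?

AUD 160,000.00 × 0.9601 = NZD 153,616.00
NZD 153,616.00 × 0.4912 = GBP 75,456.18
GBP 75,456.18 ÷ 0.8366 = EUR 90,193.86
EUR 90,193.86 ÷ 0.01125 = INR 8,017,232.00
INR 8,017,232.00 ÷ 4.643 = ZAR 1,726,735.30

ZAR 1,726,735.30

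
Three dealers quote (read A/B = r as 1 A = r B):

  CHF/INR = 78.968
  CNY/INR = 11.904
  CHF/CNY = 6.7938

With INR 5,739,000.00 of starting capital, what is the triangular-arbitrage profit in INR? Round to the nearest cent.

Profitable loop is INR → CHF → CNY → INR:
INR 5,739,000.00 ÷ 78.968 = CHF 72,675.01
CHF 72,675.01 × 6.7938 = CNY 493,739.47
CNY 493,739.47 × 11.904 = INR 5,877,474.61
Profit = INR 5,877,474.61 − INR 5,739,000.00

Profit: INR 138,474.61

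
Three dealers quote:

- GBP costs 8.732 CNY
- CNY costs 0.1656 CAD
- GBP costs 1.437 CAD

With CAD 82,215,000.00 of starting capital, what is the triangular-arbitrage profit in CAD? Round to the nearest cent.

Profit: CAD 516,014.98

Profitable loop is CAD → GBP → CNY → CAD:
CAD 82,215,000.00 ÷ 1.437 = GBP 57,212,943.63
GBP 57,212,943.63 × 8.732 = CNY 499,583,423.80
CNY 499,583,423.80 × 0.1656 = CAD 82,731,014.98
Profit = CAD 82,731,014.98 − CAD 82,215,000.00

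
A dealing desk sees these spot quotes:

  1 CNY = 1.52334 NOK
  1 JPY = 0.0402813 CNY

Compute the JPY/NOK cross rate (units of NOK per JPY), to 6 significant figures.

JPY/NOK = 0.0613621

1 JPY × 0.0402813 = 0.0402813 CNY
0.0402813 CNY × 1.52334 = 0.0613621 NOK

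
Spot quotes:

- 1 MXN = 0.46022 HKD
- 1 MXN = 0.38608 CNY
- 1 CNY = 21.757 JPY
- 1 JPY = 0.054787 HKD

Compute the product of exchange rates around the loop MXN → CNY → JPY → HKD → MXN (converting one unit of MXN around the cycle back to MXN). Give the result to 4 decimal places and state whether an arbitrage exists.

1.0000 (no arbitrage)

Around MXN → CNY → JPY → HKD → MXN: 1 × 0.38608 × 21.757 × 0.054787 ÷ 0.46022 = 0.999973
Product ≈ 1 (deviation 0.003%, within rounding noise).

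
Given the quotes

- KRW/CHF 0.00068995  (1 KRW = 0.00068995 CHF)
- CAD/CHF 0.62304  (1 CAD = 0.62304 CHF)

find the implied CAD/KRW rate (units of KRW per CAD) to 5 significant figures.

CAD/KRW = 903.02

1 CAD × 0.62304 = 0.62304 CHF
0.62304 CHF ÷ 0.00068995 = 903.022 KRW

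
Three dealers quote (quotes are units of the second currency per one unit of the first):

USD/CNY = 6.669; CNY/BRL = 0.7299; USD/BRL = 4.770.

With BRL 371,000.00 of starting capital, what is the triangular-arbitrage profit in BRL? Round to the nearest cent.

Profit: BRL 7,599.13

Profitable loop is BRL → USD → CNY → BRL:
BRL 371,000.00 ÷ 4.770 = USD 77,777.78
USD 77,777.78 × 6.669 = CNY 518,700.00
CNY 518,700.00 × 0.7299 = BRL 378,599.13
Profit = BRL 378,599.13 − BRL 371,000.00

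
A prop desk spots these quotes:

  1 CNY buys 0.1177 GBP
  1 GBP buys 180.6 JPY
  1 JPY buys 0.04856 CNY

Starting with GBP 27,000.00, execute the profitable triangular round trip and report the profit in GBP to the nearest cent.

Profitable loop is GBP → JPY → CNY → GBP:
GBP 27,000.00 × 180.6 = JPY 4,876,200
JPY 4,876,200 × 0.04856 = CNY 236,788.27
CNY 236,788.27 × 0.1177 = GBP 27,869.98
Profit = GBP 27,869.98 − GBP 27,000.00

Profit: GBP 869.98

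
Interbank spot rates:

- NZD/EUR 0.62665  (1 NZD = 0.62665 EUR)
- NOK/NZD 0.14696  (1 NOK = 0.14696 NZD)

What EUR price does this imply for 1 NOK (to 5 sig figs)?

NOK/EUR = 0.092092

1 NOK × 0.14696 = 0.14696 NZD
0.14696 NZD × 0.62665 = 0.0920925 EUR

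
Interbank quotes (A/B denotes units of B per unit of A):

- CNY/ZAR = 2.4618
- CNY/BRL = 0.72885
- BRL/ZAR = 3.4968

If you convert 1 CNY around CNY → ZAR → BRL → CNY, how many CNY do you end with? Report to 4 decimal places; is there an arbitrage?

Around CNY → ZAR → BRL → CNY: 1 × 2.4618 ÷ 3.4968 ÷ 0.72885 = 0.965926
Product < 1; profitable direction is CNY → BRL → ZAR → CNY.

0.9659 (arbitrage exists)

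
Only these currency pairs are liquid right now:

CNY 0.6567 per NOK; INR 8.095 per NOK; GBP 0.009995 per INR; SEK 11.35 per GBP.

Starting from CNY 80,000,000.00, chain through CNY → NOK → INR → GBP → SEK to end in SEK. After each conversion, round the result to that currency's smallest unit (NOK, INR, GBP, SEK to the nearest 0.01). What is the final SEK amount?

SEK 111,871,248.21

CNY 80,000,000.00 ÷ 0.6567 = NOK 121,821,227.35
NOK 121,821,227.35 × 8.095 = INR 986,142,835.40
INR 986,142,835.40 × 0.009995 = GBP 9,856,497.64
GBP 9,856,497.64 × 11.35 = SEK 111,871,248.21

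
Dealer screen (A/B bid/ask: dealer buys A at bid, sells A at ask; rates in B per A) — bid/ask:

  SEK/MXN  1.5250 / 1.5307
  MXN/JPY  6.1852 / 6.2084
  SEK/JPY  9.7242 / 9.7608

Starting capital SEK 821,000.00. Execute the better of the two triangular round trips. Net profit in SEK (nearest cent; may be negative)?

Best loop SEK → JPY → MXN → SEK:
SEK 821,000.00 × 9.7242 (sell SEK at bid) = JPY 7,983,568
JPY 7,983,568 ÷ 6.2084 (buy MXN at ask) = MXN 1,285,930.06
MXN 1,285,930.06 ÷ 1.5307 (buy SEK at ask) = SEK 840,092.81

Net profit: SEK 19,092.81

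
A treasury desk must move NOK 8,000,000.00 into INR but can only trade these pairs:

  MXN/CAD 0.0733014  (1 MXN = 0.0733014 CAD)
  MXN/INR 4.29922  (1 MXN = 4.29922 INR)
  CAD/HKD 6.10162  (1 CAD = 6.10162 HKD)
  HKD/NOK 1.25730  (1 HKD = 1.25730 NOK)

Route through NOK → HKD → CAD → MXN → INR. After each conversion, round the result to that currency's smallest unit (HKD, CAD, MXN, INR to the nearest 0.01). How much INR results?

NOK 8,000,000.00 ÷ 1.25730 = HKD 6,362,841.01
HKD 6,362,841.01 ÷ 6.10162 = CAD 1,042,811.75
CAD 1,042,811.75 ÷ 0.0733014 = MXN 14,226,355.16
MXN 14,226,355.16 × 4.29922 = INR 61,162,230.63

INR 61,162,230.63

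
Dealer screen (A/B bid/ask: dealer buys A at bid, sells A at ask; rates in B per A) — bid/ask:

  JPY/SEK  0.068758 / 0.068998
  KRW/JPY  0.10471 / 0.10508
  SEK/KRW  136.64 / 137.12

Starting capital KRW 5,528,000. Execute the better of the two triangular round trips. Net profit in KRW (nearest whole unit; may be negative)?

Best loop KRW → SEK → JPY → KRW:
KRW 5,528,000 ÷ 137.12 (buy SEK at ask) = SEK 40,315.05
SEK 40,315.05 ÷ 0.068998 (buy JPY at ask) = JPY 584,293
JPY 584,293 ÷ 0.10508 (buy KRW at ask) = KRW 5,560,459

Net profit: KRW 32,459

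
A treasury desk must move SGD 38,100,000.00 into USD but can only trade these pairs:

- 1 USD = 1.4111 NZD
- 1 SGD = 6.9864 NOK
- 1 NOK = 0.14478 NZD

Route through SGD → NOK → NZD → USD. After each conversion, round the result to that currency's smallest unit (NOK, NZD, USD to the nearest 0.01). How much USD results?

SGD 38,100,000.00 × 6.9864 = NOK 266,181,840.00
NOK 266,181,840.00 × 0.14478 = NZD 38,537,806.80
NZD 38,537,806.80 ÷ 1.4111 = USD 27,310,471.83

USD 27,310,471.83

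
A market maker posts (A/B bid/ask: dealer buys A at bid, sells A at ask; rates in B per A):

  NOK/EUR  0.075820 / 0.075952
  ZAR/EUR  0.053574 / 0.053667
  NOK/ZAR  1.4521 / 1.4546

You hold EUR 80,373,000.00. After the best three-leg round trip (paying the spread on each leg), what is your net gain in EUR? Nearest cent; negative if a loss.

Net profit: EUR 1,950,071.08

Best loop EUR → NOK → ZAR → EUR:
EUR 80,373,000.00 ÷ 0.075952 (buy NOK at ask) = NOK 1,058,207,815.46
NOK 1,058,207,815.46 × 1.4521 (sell NOK at bid) = ZAR 1,536,623,568.83
ZAR 1,536,623,568.83 × 0.053574 (sell ZAR at bid) = EUR 82,323,071.08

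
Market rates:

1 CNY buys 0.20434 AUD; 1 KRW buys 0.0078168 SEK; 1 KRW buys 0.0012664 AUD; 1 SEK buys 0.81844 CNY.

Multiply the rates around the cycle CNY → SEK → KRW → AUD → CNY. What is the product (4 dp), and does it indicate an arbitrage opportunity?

0.9687 (arbitrage exists)

Around CNY → SEK → KRW → AUD → CNY: 1 ÷ 0.81844 ÷ 0.0078168 × 0.0012664 ÷ 0.20434 = 0.968728
Product < 1; profitable direction is CNY → AUD → KRW → SEK → CNY.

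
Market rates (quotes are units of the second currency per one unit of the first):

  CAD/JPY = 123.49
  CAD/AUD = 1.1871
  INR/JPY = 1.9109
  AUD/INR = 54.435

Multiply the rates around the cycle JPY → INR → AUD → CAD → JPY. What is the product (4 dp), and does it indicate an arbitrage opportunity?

1.0001 (no arbitrage)

Around JPY → INR → AUD → CAD → JPY: 1 ÷ 1.9109 ÷ 54.435 ÷ 1.1871 × 123.49 = 1.000065
Product ≈ 1 (deviation 0.007%, within rounding noise).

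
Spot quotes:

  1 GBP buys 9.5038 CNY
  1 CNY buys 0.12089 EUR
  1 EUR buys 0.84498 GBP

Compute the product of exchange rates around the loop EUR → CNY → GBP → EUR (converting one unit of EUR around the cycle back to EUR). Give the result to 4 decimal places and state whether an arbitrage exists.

1.0301 (arbitrage exists)

Around EUR → CNY → GBP → EUR: 1 ÷ 0.12089 ÷ 9.5038 ÷ 0.84498 = 1.030068
Product > 1; profitable direction is EUR → CNY → GBP → EUR.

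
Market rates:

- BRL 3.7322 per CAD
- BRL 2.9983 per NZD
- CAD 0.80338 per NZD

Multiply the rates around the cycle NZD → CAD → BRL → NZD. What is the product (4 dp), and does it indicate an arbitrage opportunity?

1.0000 (no arbitrage)

Around NZD → CAD → BRL → NZD: 1 × 0.80338 × 3.7322 ÷ 2.9983 = 1.000025
Product ≈ 1 (deviation 0.002%, within rounding noise).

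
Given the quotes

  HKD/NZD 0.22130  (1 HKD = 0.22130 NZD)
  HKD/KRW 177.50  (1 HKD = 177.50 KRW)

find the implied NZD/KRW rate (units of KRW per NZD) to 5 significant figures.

1 NZD ÷ 0.22130 = 4.51875 HKD
4.51875 HKD × 177.50 = 802.079 KRW

NZD/KRW = 802.08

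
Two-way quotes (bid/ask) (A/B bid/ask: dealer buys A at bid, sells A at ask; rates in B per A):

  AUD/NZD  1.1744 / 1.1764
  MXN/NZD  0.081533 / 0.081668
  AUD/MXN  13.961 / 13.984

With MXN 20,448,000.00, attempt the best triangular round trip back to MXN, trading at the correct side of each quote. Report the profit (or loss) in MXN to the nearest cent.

Net profit: MXN 579,301.59

Best loop MXN → AUD → NZD → MXN:
MXN 20,448,000.00 ÷ 13.984 (buy AUD at ask) = AUD 1,462,242.56
AUD 1,462,242.56 × 1.1744 (sell AUD at bid) = NZD 1,717,257.67
NZD 1,717,257.67 ÷ 0.081668 (buy MXN at ask) = MXN 21,027,301.59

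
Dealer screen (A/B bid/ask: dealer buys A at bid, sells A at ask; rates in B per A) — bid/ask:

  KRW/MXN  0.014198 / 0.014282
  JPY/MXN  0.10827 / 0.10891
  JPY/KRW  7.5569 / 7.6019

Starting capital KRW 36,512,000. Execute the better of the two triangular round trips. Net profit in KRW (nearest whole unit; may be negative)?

Net result: KRW -101,002 (no profitable arbitrage after spreads)

Best loop KRW → JPY → MXN → KRW:
KRW 36,512,000 ÷ 7.6019 (buy JPY at ask) = JPY 4,803,010
JPY 4,803,010 × 0.10827 (sell JPY at bid) = MXN 520,021.87
MXN 520,021.87 ÷ 0.014282 (buy KRW at ask) = KRW 36,410,998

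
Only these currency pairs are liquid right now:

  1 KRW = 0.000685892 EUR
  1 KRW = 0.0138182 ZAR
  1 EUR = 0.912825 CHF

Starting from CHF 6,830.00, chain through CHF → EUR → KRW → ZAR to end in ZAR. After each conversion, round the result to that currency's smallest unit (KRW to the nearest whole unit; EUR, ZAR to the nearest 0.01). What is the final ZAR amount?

CHF 6,830.00 ÷ 0.912825 = EUR 7,482.27
EUR 7,482.27 ÷ 0.000685892 = KRW 10,908,817
KRW 10,908,817 × 0.0138182 = ZAR 150,740.22

ZAR 150,740.22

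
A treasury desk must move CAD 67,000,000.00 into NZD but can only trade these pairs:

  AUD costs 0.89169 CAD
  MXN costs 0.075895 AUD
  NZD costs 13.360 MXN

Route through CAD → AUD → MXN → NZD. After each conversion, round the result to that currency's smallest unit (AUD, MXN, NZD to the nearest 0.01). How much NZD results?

CAD 67,000,000.00 ÷ 0.89169 = AUD 75,138,220.68
AUD 75,138,220.68 ÷ 0.075895 = MXN 990,028,601.09
MXN 990,028,601.09 ÷ 13.360 = NZD 74,103,937.21

NZD 74,103,937.21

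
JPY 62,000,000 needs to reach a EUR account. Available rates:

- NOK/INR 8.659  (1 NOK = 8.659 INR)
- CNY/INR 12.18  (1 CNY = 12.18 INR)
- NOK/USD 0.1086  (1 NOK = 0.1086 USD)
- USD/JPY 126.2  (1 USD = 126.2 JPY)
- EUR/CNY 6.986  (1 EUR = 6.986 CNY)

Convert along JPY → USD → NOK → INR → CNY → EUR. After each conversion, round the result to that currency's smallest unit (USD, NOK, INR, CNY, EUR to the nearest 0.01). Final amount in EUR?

EUR 460,356.61

JPY 62,000,000 ÷ 126.2 = USD 491,283.68
USD 491,283.68 ÷ 0.1086 = NOK 4,523,790.79
NOK 4,523,790.79 × 8.659 = INR 39,171,504.45
INR 39,171,504.45 ÷ 12.18 = CNY 3,216,051.27
CNY 3,216,051.27 ÷ 6.986 = EUR 460,356.61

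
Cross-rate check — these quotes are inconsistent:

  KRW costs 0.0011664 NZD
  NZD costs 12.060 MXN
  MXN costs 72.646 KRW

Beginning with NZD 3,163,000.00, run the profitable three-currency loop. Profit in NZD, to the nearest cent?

Profit: NZD 69,255.75

Profitable loop is NZD → MXN → KRW → NZD:
NZD 3,163,000.00 × 12.060 = MXN 38,145,780.00
MXN 38,145,780.00 × 72.646 = KRW 2,771,138,334
KRW 2,771,138,334 × 0.0011664 = NZD 3,232,255.75
Profit = NZD 3,232,255.75 − NZD 3,163,000.00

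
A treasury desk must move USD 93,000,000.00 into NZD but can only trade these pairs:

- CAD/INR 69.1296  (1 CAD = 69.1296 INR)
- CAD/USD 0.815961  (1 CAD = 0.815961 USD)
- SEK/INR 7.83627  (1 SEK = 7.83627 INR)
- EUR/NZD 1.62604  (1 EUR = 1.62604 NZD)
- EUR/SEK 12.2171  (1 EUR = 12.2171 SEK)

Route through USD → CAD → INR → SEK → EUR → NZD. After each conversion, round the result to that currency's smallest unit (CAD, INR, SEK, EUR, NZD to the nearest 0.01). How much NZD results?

USD 93,000,000.00 ÷ 0.815961 = CAD 113,976,035.62
CAD 113,976,035.62 × 69.1296 = INR 7,879,117,752.00
INR 7,879,117,752.00 ÷ 7.83627 = SEK 1,005,467,875.92
SEK 1,005,467,875.92 ÷ 12.2171 = EUR 82,300,044.68
EUR 82,300,044.68 × 1.62604 = NZD 133,823,164.65

NZD 133,823,164.65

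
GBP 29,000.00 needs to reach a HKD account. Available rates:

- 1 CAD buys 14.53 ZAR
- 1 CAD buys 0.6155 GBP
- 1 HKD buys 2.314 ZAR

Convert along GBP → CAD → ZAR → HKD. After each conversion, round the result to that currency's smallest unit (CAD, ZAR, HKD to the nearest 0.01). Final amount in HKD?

HKD 295,850.45

GBP 29,000.00 ÷ 0.6155 = CAD 47,116.17
CAD 47,116.17 × 14.53 = ZAR 684,597.95
ZAR 684,597.95 ÷ 2.314 = HKD 295,850.45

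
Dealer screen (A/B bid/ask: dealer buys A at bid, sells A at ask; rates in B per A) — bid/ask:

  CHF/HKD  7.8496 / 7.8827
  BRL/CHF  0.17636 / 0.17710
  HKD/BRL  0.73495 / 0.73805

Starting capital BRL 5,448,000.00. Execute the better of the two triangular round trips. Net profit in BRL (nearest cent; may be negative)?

Net profit: BRL 94,969.77

Best loop BRL → CHF → HKD → BRL:
BRL 5,448,000.00 × 0.17636 (sell BRL at bid) = CHF 960,809.28
CHF 960,809.28 × 7.8496 (sell CHF at bid) = HKD 7,541,968.52
HKD 7,541,968.52 × 0.73495 (sell HKD at bid) = BRL 5,542,969.77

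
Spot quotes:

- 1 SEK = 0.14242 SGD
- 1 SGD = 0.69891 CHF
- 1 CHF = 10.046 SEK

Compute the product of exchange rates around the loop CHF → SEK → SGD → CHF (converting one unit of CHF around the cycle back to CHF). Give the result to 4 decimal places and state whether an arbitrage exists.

1.0000 (no arbitrage)

Around CHF → SEK → SGD → CHF: 1 × 10.046 × 0.14242 × 0.69891 = 0.999966
Product ≈ 1 (deviation 0.003%, within rounding noise).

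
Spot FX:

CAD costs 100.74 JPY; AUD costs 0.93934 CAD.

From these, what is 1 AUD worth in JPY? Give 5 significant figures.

1 AUD × 0.93934 = 0.93934 CAD
0.93934 CAD × 100.74 = 94.6291 JPY

AUD/JPY = 94.629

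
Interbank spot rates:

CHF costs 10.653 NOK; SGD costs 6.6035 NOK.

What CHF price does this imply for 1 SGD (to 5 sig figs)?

1 SGD × 6.6035 = 6.6035 NOK
6.6035 NOK ÷ 10.653 = 0.619872 CHF

SGD/CHF = 0.61987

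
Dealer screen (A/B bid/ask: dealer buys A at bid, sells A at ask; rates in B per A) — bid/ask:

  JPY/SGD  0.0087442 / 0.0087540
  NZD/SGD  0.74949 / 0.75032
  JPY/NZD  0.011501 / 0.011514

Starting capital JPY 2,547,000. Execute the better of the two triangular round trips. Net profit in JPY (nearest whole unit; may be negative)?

Best loop JPY → SGD → NZD → JPY:
JPY 2,547,000 × 0.0087442 (sell JPY at bid) = SGD 22,271.48
SGD 22,271.48 ÷ 0.75032 (buy NZD at ask) = NZD 29,682.64
NZD 29,682.64 ÷ 0.011514 (buy JPY at ask) = JPY 2,577,961

Net profit: JPY 30,961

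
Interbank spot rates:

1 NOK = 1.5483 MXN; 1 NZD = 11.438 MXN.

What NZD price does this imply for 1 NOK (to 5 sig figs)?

1 NOK × 1.5483 = 1.5483 MXN
1.5483 MXN ÷ 11.438 = 0.135365 NZD

NOK/NZD = 0.13536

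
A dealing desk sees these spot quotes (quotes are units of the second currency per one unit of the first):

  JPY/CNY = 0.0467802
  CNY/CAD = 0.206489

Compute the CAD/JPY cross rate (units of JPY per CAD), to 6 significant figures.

1 CAD ÷ 0.206489 = 4.84287 CNY
4.84287 CNY ÷ 0.0467802 = 103.524 JPY

CAD/JPY = 103.524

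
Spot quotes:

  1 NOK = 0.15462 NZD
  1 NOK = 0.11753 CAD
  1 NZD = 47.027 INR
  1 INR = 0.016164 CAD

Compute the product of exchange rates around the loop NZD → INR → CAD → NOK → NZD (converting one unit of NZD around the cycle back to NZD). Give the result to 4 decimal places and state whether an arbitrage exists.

Around NZD → INR → CAD → NOK → NZD: 1 × 47.027 × 0.016164 ÷ 0.11753 × 0.15462 = 1.000030
Product ≈ 1 (deviation 0.003%, within rounding noise).

1.0000 (no arbitrage)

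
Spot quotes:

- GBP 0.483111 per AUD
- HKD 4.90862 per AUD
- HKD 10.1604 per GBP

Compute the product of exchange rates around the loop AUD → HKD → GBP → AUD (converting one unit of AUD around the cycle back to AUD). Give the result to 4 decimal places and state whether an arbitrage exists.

Around AUD → HKD → GBP → AUD: 1 × 4.90862 ÷ 10.1604 ÷ 0.483111 = 1.000004
Product ≈ 1 (deviation 0.000%, within rounding noise).

1.0000 (no arbitrage)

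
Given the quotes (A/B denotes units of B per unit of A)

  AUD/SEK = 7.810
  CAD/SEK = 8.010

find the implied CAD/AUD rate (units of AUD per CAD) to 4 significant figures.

1 CAD × 8.010 = 8.01 SEK
8.01 SEK ÷ 7.810 = 1.02561 AUD

CAD/AUD = 1.026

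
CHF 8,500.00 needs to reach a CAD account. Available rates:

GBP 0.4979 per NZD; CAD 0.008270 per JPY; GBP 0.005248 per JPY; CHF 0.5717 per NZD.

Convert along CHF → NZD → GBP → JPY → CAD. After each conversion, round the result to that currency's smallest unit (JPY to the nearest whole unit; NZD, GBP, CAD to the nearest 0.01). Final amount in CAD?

CAD 11,665.54

CHF 8,500.00 ÷ 0.5717 = NZD 14,867.94
NZD 14,867.94 × 0.4979 = GBP 7,402.75
GBP 7,402.75 ÷ 0.005248 = JPY 1,410,585
JPY 1,410,585 × 0.008270 = CAD 11,665.54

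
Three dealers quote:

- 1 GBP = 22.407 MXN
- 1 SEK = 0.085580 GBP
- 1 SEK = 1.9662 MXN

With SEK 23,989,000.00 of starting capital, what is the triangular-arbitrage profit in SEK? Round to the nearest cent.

Profitable loop is SEK → MXN → GBP → SEK:
SEK 23,989,000.00 × 1.9662 = MXN 47,167,171.80
MXN 47,167,171.80 ÷ 22.407 = GBP 2,105,019.49
GBP 2,105,019.49 ÷ 0.085580 = SEK 24,597,096.21
Profit = SEK 24,597,096.21 − SEK 23,989,000.00

Profit: SEK 608,096.21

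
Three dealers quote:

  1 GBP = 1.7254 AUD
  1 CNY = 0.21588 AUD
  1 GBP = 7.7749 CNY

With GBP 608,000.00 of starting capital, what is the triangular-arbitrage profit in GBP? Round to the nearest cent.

Profitable loop is GBP → AUD → CNY → GBP:
GBP 608,000.00 × 1.7254 = AUD 1,049,043.20
AUD 1,049,043.20 ÷ 0.21588 = CNY 4,859,381.14
CNY 4,859,381.14 ÷ 7.7749 = GBP 625,008.83
Profit = GBP 625,008.83 − GBP 608,000.00

Profit: GBP 17,008.83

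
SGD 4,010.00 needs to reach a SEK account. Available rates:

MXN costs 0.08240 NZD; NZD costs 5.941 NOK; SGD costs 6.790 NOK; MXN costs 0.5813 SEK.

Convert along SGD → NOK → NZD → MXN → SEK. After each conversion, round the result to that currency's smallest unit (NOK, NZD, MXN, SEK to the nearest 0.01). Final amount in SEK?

SEK 32,331.64

SGD 4,010.00 × 6.790 = NOK 27,227.90
NOK 27,227.90 ÷ 5.941 = NZD 4,583.05
NZD 4,583.05 ÷ 0.08240 = MXN 55,619.54
MXN 55,619.54 × 0.5813 = SEK 32,331.64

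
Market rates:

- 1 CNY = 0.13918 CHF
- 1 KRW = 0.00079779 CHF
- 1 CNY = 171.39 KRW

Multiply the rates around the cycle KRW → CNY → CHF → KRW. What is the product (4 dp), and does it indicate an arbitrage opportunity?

1.0179 (arbitrage exists)

Around KRW → CNY → CHF → KRW: 1 ÷ 171.39 × 0.13918 ÷ 0.00079779 = 1.017894
Product > 1; profitable direction is KRW → CNY → CHF → KRW.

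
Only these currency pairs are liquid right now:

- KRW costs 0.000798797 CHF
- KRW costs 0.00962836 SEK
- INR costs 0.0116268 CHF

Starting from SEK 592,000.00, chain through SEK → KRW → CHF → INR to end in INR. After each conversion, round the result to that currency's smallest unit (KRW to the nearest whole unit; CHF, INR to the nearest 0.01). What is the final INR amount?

SEK 592,000.00 ÷ 0.00962836 = KRW 61,485,030
KRW 61,485,030 × 0.000798797 = CHF 49,114.06
CHF 49,114.06 ÷ 0.0116268 = INR 4,224,211.30

INR 4,224,211.30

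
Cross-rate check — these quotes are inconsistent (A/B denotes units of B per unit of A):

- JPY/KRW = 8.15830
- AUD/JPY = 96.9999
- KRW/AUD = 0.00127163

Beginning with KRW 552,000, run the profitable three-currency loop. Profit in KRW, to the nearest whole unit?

Profit: KRW 3,483

Profitable loop is KRW → AUD → JPY → KRW:
KRW 552,000 × 0.00127163 = AUD 701.94
AUD 701.94 × 96.9999 = JPY 68,088
JPY 68,088 × 8.15830 = KRW 555,483
Profit = KRW 555,483 − KRW 552,000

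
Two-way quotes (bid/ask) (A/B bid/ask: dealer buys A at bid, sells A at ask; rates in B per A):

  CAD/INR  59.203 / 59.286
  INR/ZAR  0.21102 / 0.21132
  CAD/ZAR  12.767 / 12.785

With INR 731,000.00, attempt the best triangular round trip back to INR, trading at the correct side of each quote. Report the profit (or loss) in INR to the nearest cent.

Best loop INR → CAD → ZAR → INR:
INR 731,000.00 ÷ 59.286 (buy CAD at ask) = CAD 12,330.06
CAD 12,330.06 × 12.767 (sell CAD at bid) = ZAR 157,417.89
ZAR 157,417.89 ÷ 0.21132 (buy INR at ask) = INR 744,926.60

Net profit: INR 13,926.60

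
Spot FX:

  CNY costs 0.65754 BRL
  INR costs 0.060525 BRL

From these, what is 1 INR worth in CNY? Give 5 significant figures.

1 INR × 0.060525 = 0.060525 BRL
0.060525 BRL ÷ 0.65754 = 0.0920476 CNY

INR/CNY = 0.092048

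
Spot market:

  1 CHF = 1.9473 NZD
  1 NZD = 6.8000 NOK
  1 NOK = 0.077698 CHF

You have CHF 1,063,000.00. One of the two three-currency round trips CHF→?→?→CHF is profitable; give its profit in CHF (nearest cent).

Profit: CHF 30,666.43

Profitable loop is CHF → NZD → NOK → CHF:
CHF 1,063,000.00 × 1.9473 = NZD 2,069,979.90
NZD 2,069,979.90 × 6.8000 = NOK 14,075,863.32
NOK 14,075,863.32 × 0.077698 = CHF 1,093,666.43
Profit = CHF 1,093,666.43 − CHF 1,063,000.00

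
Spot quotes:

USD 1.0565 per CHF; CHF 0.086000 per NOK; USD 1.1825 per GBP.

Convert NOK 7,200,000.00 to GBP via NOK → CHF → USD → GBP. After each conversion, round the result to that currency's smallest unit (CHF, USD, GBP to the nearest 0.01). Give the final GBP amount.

NOK 7,200,000.00 × 0.086000 = CHF 619,200.00
CHF 619,200.00 × 1.0565 = USD 654,184.80
USD 654,184.80 ÷ 1.1825 = GBP 553,221.82

GBP 553,221.82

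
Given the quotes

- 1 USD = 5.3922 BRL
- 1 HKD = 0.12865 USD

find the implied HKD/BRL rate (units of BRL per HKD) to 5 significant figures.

HKD/BRL = 0.69371

1 HKD × 0.12865 = 0.12865 USD
0.12865 USD × 5.3922 = 0.693707 BRL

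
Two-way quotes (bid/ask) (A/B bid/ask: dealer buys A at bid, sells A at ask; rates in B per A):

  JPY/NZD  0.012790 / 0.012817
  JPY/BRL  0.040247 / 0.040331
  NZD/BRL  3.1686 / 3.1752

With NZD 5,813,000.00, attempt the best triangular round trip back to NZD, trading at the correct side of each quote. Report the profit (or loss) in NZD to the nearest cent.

Best loop NZD → BRL → JPY → NZD:
NZD 5,813,000.00 × 3.1686 (sell NZD at bid) = BRL 18,419,071.80
BRL 18,419,071.80 ÷ 0.040331 (buy JPY at ask) = JPY 456,697,622
JPY 456,697,622 × 0.012790 (sell JPY at bid) = NZD 5,841,162.59

Net profit: NZD 28,162.59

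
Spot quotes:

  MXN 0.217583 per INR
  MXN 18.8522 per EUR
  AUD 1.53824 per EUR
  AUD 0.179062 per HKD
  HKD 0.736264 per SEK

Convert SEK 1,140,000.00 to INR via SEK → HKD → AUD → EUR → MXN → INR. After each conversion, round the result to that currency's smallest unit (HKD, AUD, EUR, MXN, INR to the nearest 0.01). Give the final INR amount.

INR 8,465,543.49

SEK 1,140,000.00 × 0.736264 = HKD 839,340.96
HKD 839,340.96 × 0.179062 = AUD 150,294.07
AUD 150,294.07 ÷ 1.53824 = EUR 97,705.22
EUR 97,705.22 × 18.8522 = MXN 1,841,958.35
MXN 1,841,958.35 ÷ 0.217583 = INR 8,465,543.49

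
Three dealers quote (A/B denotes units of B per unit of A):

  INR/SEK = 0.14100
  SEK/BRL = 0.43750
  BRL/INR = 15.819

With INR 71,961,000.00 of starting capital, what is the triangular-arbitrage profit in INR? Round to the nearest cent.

Profit: INR 1,782,032.65

Profitable loop is INR → BRL → SEK → INR:
INR 71,961,000.00 ÷ 15.819 = BRL 4,549,023.33
BRL 4,549,023.33 ÷ 0.43750 = SEK 10,397,767.60
SEK 10,397,767.60 ÷ 0.14100 = INR 73,743,032.65
Profit = INR 73,743,032.65 − INR 71,961,000.00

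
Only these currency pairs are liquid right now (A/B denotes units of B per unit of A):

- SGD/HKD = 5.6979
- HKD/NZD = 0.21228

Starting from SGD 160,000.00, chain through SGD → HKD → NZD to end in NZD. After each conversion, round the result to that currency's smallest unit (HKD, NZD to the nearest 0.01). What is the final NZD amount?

SGD 160,000.00 × 5.6979 = HKD 911,664.00
HKD 911,664.00 × 0.21228 = NZD 193,528.03

NZD 193,528.03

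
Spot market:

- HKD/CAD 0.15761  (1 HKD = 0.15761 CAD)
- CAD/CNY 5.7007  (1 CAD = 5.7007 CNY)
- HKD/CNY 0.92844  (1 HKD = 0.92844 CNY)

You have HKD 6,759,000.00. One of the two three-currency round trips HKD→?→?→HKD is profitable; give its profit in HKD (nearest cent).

Profit: HKD 225,323.29

Profitable loop is HKD → CNY → CAD → HKD:
HKD 6,759,000.00 × 0.92844 = CNY 6,275,325.96
CNY 6,275,325.96 ÷ 5.7007 = CAD 1,100,799.19
CAD 1,100,799.19 ÷ 0.15761 = HKD 6,984,323.29
Profit = HKD 6,984,323.29 − HKD 6,759,000.00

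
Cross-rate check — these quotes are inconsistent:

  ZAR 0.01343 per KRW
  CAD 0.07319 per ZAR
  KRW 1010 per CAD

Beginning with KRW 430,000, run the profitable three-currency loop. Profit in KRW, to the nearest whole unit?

Profit: KRW 3,131

Profitable loop is KRW → CAD → ZAR → KRW:
KRW 430,000 ÷ 1010 = CAD 425.74
CAD 425.74 ÷ 0.07319 = ZAR 5,816.95
ZAR 5,816.95 ÷ 0.01343 = KRW 433,131
Profit = KRW 433,131 − KRW 430,000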